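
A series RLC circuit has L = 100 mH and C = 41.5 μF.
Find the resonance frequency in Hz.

Step 1 — Resonance condition Im(Z)=0 gives ω₀ = 1/√(LC).
Step 2 — ω₀ = 1/√(0.1·4.15e-05) = 490.9 rad/s.
Step 3 — f₀ = ω₀/(2π) = 78.13 Hz.

f₀ = 78.13 Hz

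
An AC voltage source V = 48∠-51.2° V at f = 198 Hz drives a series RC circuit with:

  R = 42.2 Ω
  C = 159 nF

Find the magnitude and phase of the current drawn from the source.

Step 1 — Angular frequency: ω = 2π·f = 2π·198 = 1244 rad/s.
Step 2 — Component impedances:
  R: Z = R = 42.2 Ω
  C: Z = 1/(jωC) = -j/(ω·C) = 0 - j5055 Ω
Step 3 — Series combination: Z_total = R + C = 42.2 - j5055 Ω = 5056∠-89.5° Ω.
Step 4 — Source phasor: V = 48∠-51.2° V = 30.08 - j37.41 V.
Step 5 — Ohm's law: I = V / Z_total = (30.08 - j37.41) / (42.2 - j5055) = 0.007449 + j0.005887 A.
Step 6 — Convert to polar: |I| = 0.009494 A, ∠I = 38.3°.

I = 0.009494∠38.3° A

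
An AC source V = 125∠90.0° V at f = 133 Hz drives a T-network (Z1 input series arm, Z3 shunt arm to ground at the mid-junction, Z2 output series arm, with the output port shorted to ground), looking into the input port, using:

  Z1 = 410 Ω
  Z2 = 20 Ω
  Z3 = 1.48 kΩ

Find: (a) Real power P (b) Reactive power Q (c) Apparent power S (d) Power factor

Step 1 — Angular frequency: ω = 2π·f = 2π·133 = 835.7 rad/s.
Step 2 — Component impedances:
  Z1: Z = R = 410 Ω
  Z2: Z = R = 20 Ω
  Z3: Z = R = 1480 Ω
Step 3 — With the output port shorted to ground, the output series arm Z2 runs from the junction to ground; the shunt arm Z3 also runs from the junction to ground. They appear in parallel: Z3 || Z2 = 19.73 Ω.
Step 4 — Series with input arm Z1: Z_in = Z1 + (Z3 || Z2) = 429.7 Ω = 429.7∠0.0° Ω.
Step 5 — Source phasor: V = 125∠90.0° V = 0 + j125 V.
Step 6 — Current: I = V / Z = 0 + j0.2909 A = 0.2909∠90.0° A.
Step 7 — Complex power: S = V·I* = 36.36 VA.
Step 8 — Real power: P = Re(S) = 36.36 W.
Step 9 — Reactive power: Q = Im(S) = 0 VAR.
Step 10 — Apparent power: |S| = 36.36 VA.
Step 11 — Power factor: PF = P/|S| = 1 (unity).

(a) P = 36.36 W  (b) Q = 0 VAR  (c) S = 36.36 VA  (d) PF = 1 (unity)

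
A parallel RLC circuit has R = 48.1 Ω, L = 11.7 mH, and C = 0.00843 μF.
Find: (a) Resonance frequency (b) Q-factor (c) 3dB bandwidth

Step 1 — Resonance: ω₀ = 1/√(LC) = 1/√(0.0117·8.43e-09) = 1.007e+05 rad/s.
Step 2 — f₀ = ω₀/(2π) = 1.603e+04 Hz.
Step 3 — Parallel Q: Q = R/(ω₀L) = 48.1/(1.007e+05·0.0117) = 0.04083.
Step 4 — Bandwidth: Δω = ω₀/Q = 2.466e+06 rad/s; BW = Δω/(2π) = 3.925e+05 Hz.

(a) f₀ = 1.603e+04 Hz  (b) Q = 0.04083  (c) BW = 3.925e+05 Hz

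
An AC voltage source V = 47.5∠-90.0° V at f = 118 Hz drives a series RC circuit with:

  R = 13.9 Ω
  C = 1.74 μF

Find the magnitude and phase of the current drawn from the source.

Step 1 — Angular frequency: ω = 2π·f = 2π·118 = 741.4 rad/s.
Step 2 — Component impedances:
  R: Z = R = 13.9 Ω
  C: Z = 1/(jωC) = -j/(ω·C) = 0 - j775.2 Ω
Step 3 — Series combination: Z_total = R + C = 13.9 - j775.2 Ω = 775.3∠-89.0° Ω.
Step 4 — Source phasor: V = 47.5∠-90.0° V = 0 - j47.5 V.
Step 5 — Ohm's law: I = V / Z_total = (0 - j47.5) / (13.9 - j775.2) = 0.06126 - j0.001098 A.
Step 6 — Convert to polar: |I| = 0.06127 A, ∠I = -1.0°.

I = 0.06127∠-1.0° A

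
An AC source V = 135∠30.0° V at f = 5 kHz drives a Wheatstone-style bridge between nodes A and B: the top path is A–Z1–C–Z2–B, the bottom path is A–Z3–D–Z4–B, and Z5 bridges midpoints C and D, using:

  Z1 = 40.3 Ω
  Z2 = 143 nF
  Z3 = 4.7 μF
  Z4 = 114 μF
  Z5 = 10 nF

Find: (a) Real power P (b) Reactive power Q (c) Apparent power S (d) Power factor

Step 1 — Angular frequency: ω = 2π·f = 2π·5000 = 3.142e+04 rad/s.
Step 2 — Component impedances:
  Z1: Z = R = 40.3 Ω
  Z2: Z = 1/(jωC) = -j/(ω·C) = 0 - j222.6 Ω
  Z3: Z = 1/(jωC) = -j/(ω·C) = 0 - j6.773 Ω
  Z4: Z = 1/(jωC) = -j/(ω·C) = 0 - j0.2792 Ω
  Z5: Z = 1/(jωC) = -j/(ω·C) = 0 - j3183 Ω
Step 3 — Bridge requires nodal analysis (the Z5 bridge couples midpoints C and D, so the two paths cannot be reduced to a simple series/parallel combination). Setting node B to ground and injecting 1 A at node A, the 3-node admittance system at A, C, D solves to V_A = Z_AB = 0.04164 - j6.83 Ω = 6.83∠-89.7° Ω.
Step 4 — Source phasor: V = 135∠30.0° V = 116.9 + j67.5 V.
Step 5 — Current: I = V / Z = -9.779 + j17.18 A = 19.77∠119.7° A.
Step 6 — Complex power: S = V·I* = 16.27 - j2668 VA.
Step 7 — Real power: P = Re(S) = 16.27 W.
Step 8 — Reactive power: Q = Im(S) = -2668 VAR.
Step 9 — Apparent power: |S| = 2669 VA.
Step 10 — Power factor: PF = P/|S| = 0.006097 (leading).

(a) P = 16.27 W  (b) Q = -2668 VAR  (c) S = 2669 VA  (d) PF = 0.006097 (leading)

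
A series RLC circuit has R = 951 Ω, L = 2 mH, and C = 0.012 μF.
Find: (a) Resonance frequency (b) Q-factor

Step 1 — Resonance condition Im(Z)=0 gives ω₀ = 1/√(LC).
Step 2 — ω₀ = 1/√(0.002·1.2e-08) = 2.041e+05 rad/s.
Step 3 — f₀ = ω₀/(2π) = 3.249e+04 Hz.
Step 4 — Series Q: Q = ω₀L/R = 2.041e+05·0.002/951 = 0.4293.

(a) f₀ = 3.249e+04 Hz  (b) Q = 0.4293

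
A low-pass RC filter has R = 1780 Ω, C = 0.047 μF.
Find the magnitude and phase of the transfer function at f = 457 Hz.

Step 1 — Angular frequency: ω = 2π·457 = 2871 rad/s.
Step 2 — Transfer function: H(jω) = 1/(1 + jωRC).
Step 3 — Denominator: 1 + jωRC = 1 + j·2871·1780·4.7e-08 = 1 + j0.2402.
Step 4 — H = 0.9454 - j0.2271.
Step 5 — Magnitude: |H| = 0.9723 (-0.2 dB); phase: φ = -13.5°.

|H| = 0.9723 (-0.2 dB), φ = -13.5°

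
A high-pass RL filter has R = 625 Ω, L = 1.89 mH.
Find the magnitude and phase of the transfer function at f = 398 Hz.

Step 1 — Angular frequency: ω = 2π·398 = 2501 rad/s.
Step 2 — Transfer function: H(jω) = jωL/(R + jωL).
Step 3 — Numerator jωL = j·4.726; denominator R + jωL = 625 + j4.726.
Step 4 — H = 5.718e-05 + j0.007562.
Step 5 — Magnitude: |H| = 0.007562 (-42.4 dB); phase: φ = 89.6°.

|H| = 0.007562 (-42.4 dB), φ = 89.6°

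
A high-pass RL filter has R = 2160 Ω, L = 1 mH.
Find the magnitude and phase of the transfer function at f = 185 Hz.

Step 1 — Angular frequency: ω = 2π·185 = 1162 rad/s.
Step 2 — Transfer function: H(jω) = jωL/(R + jωL).
Step 3 — Numerator jωL = j·1.162; denominator R + jωL = 2160 + j1.162.
Step 4 — H = 2.896e-07 + j0.0005381.
Step 5 — Magnitude: |H| = 0.0005381 (-65.4 dB); phase: φ = 90.0°.

|H| = 0.0005381 (-65.4 dB), φ = 90.0°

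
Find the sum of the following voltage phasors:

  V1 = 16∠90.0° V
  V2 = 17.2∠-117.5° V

Step 1 — Convert each phasor to rectangular form:
  V1 = 16·(cos(90.0°) + j·sin(90.0°)) = 0 + j16 V
  V2 = 17.2·(cos(-117.5°) + j·sin(-117.5°)) = -7.942 - j15.26 V
Step 2 — Sum components: V_total = -7.942 + j0.7434 V.
Step 3 — Convert to polar: |V_total| = 7.977 V, ∠V_total = 174.7°.

V_total = 7.977∠174.7° V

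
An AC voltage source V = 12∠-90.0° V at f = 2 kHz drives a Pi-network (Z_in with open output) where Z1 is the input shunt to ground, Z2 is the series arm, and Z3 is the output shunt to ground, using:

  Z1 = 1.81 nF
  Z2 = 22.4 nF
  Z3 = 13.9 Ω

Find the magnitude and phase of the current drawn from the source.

Step 1 — Angular frequency: ω = 2π·f = 2π·2000 = 1.257e+04 rad/s.
Step 2 — Component impedances:
  Z1: Z = 1/(jωC) = -j/(ω·C) = 0 - j4.397e+04 Ω
  Z2: Z = 1/(jωC) = -j/(ω·C) = 0 - j3553 Ω
  Z3: Z = R = 13.9 Ω
Step 3 — With open output, the series arm Z2 and the output shunt Z3 appear in series to ground: Z2 + Z3 = 13.9 - j3553 Ω.
Step 4 — Parallel with input shunt Z1: Z_in = Z1 || (Z2 + Z3) = 11.9 - j3287 Ω = 3287∠-89.8° Ω.
Step 5 — Source phasor: V = 12∠-90.0° V = 0 - j12 V.
Step 6 — Ohm's law: I = V / Z_total = (0 - j12) / (11.9 - j3287) = 0.003651 - j1.322e-05 A.
Step 7 — Convert to polar: |I| = 0.003651 A, ∠I = -0.2°.

I = 0.003651∠-0.2° A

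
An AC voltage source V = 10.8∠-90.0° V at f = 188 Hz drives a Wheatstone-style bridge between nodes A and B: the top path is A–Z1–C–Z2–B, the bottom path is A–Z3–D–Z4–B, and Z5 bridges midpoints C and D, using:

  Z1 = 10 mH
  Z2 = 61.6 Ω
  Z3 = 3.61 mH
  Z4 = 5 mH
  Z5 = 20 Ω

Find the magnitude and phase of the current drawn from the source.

Step 1 — Angular frequency: ω = 2π·f = 2π·188 = 1181 rad/s.
Step 2 — Component impedances:
  Z1: Z = jωL = j·1181·0.01 = 0 + j11.81 Ω
  Z2: Z = R = 61.6 Ω
  Z3: Z = jωL = j·1181·0.00361 = 0 + j4.264 Ω
  Z4: Z = jωL = j·1181·0.005 = 0 + j5.906 Ω
  Z5: Z = R = 20 Ω
Step 3 — Bridge requires nodal analysis (the Z5 bridge couples midpoints C and D, so the two paths cannot be reduced to a simple series/parallel combination). Setting node B to ground and injecting 1 A at node A, the 3-node admittance system at A, C, D solves to V_A = Z_AB = 1.373 + j9.032 Ω = 9.136∠81.4° Ω.
Step 4 — Source phasor: V = 10.8∠-90.0° V = 0 - j10.8 V.
Step 5 — Ohm's law: I = V / Z_total = (0 - j10.8) / (1.373 + j9.032) = -1.169 - j0.1776 A.
Step 6 — Convert to polar: |I| = 1.182 A, ∠I = -171.4°.

I = 1.182∠-171.4° A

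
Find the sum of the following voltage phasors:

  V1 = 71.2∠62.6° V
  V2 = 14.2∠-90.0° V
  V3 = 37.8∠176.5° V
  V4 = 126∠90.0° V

Step 1 — Convert each phasor to rectangular form:
  V1 = 71.2·(cos(62.6°) + j·sin(62.6°)) = 32.77 + j63.21 V
  V2 = 14.2·(cos(-90.0°) + j·sin(-90.0°)) = 0 - j14.2 V
  V3 = 37.8·(cos(176.5°) + j·sin(176.5°)) = -37.73 + j2.308 V
  V4 = 126·(cos(90.0°) + j·sin(90.0°)) = 0 + j126 V
Step 2 — Sum components: V_total = -4.963 + j177.3 V.
Step 3 — Convert to polar: |V_total| = 177.4 V, ∠V_total = 91.6°.

V_total = 177.4∠91.6° V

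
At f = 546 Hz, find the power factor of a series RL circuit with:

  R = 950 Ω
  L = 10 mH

Step 1 — Angular frequency: ω = 2π·f = 2π·546 = 3431 rad/s.
Step 2 — Component impedances:
  R: Z = R = 950 Ω
  L: Z = jωL = j·3431·0.01 = 0 + j34.31 Ω
Step 3 — Series combination: Z_total = R + L = 950 + j34.31 Ω = 950.6∠2.1° Ω.
Step 4 — Power factor: PF = cos(φ) = Re(Z)/|Z| = 950/950.62 = 0.9993.
Step 5 — Type: Im(Z) = 34.31 ⇒ lagging (phase φ = 2.1°).

PF = 0.9993 (lagging, φ = 2.1°)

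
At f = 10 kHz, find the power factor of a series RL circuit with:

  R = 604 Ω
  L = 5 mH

Step 1 — Angular frequency: ω = 2π·f = 2π·1e+04 = 6.283e+04 rad/s.
Step 2 — Component impedances:
  R: Z = R = 604 Ω
  L: Z = jωL = j·6.283e+04·0.005 = 0 + j314.2 Ω
Step 3 — Series combination: Z_total = R + L = 604 + j314.2 Ω = 680.8∠27.5° Ω.
Step 4 — Power factor: PF = cos(φ) = Re(Z)/|Z| = 604/680.8 = 0.8872.
Step 5 — Type: Im(Z) = 314.2 ⇒ lagging (phase φ = 27.5°).

PF = 0.8872 (lagging, φ = 27.5°)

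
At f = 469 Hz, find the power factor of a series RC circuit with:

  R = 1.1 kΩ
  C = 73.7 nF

Step 1 — Angular frequency: ω = 2π·f = 2π·469 = 2947 rad/s.
Step 2 — Component impedances:
  R: Z = R = 1100 Ω
  C: Z = 1/(jωC) = -j/(ω·C) = 0 - j4604 Ω
Step 3 — Series combination: Z_total = R + C = 1100 - j4604 Ω = 4734∠-76.6° Ω.
Step 4 — Power factor: PF = cos(φ) = Re(Z)/|Z| = 1100/4734 = 0.2324.
Step 5 — Type: Im(Z) = -4604 ⇒ leading (phase φ = -76.6°).

PF = 0.2324 (leading, φ = -76.6°)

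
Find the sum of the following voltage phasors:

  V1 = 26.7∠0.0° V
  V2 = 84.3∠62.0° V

Step 1 — Convert each phasor to rectangular form:
  V1 = 26.7·(cos(0.0°) + j·sin(0.0°)) = 26.7 V
  V2 = 84.3·(cos(62.0°) + j·sin(62.0°)) = 39.58 + j74.43 V
Step 2 — Sum components: V_total = 66.28 + j74.43 V.
Step 3 — Convert to polar: |V_total| = 99.66 V, ∠V_total = 48.3°.

V_total = 99.66∠48.3° V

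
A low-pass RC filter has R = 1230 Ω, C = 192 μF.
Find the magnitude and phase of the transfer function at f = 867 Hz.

Step 1 — Angular frequency: ω = 2π·867 = 5448 rad/s.
Step 2 — Transfer function: H(jω) = 1/(1 + jωRC).
Step 3 — Denominator: 1 + jωRC = 1 + j·5448·1230·0.000192 = 1 + j1286.
Step 4 — H = 6.042e-07 - j0.0007773.
Step 5 — Magnitude: |H| = 0.0007773 (-62.2 dB); phase: φ = -90.0°.

|H| = 0.0007773 (-62.2 dB), φ = -90.0°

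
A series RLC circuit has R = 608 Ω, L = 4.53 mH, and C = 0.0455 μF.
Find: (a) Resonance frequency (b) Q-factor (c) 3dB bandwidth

Step 1 — Resonance condition Im(Z)=0 gives ω₀ = 1/√(LC).
Step 2 — ω₀ = 1/√(0.00453·4.55e-08) = 6.965e+04 rad/s.
Step 3 — f₀ = ω₀/(2π) = 1.109e+04 Hz.
Step 4 — Series Q: Q = ω₀L/R = 6.965e+04·0.00453/608 = 0.519.
Step 5 — 3dB bandwidth: Δω = ω₀/Q = 1.342e+05 rad/s; BW = Δω/(2π) = 2.136e+04 Hz.

(a) f₀ = 1.109e+04 Hz  (b) Q = 0.519  (c) BW = 2.136e+04 Hz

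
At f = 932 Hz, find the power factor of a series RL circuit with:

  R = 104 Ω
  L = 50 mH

Step 1 — Angular frequency: ω = 2π·f = 2π·932 = 5856 rad/s.
Step 2 — Component impedances:
  R: Z = R = 104 Ω
  L: Z = jωL = j·5856·0.05 = 0 + j292.8 Ω
Step 3 — Series combination: Z_total = R + L = 104 + j292.8 Ω = 310.7∠70.4° Ω.
Step 4 — Power factor: PF = cos(φ) = Re(Z)/|Z| = 104/310.7 = 0.3347.
Step 5 — Type: Im(Z) = 292.8 ⇒ lagging (phase φ = 70.4°).

PF = 0.3347 (lagging, φ = 70.4°)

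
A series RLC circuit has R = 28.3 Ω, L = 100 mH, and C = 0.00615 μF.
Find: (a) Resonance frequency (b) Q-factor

Step 1 — Resonance condition Im(Z)=0 gives ω₀ = 1/√(LC).
Step 2 — ω₀ = 1/√(0.1·6.15e-09) = 4.032e+04 rad/s.
Step 3 — f₀ = ω₀/(2π) = 6418 Hz.
Step 4 — Series Q: Q = ω₀L/R = 4.032e+04·0.1/28.3 = 142.5.

(a) f₀ = 6418 Hz  (b) Q = 142.5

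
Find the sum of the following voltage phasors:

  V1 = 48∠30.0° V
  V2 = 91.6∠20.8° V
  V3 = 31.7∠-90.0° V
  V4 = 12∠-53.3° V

Step 1 — Convert each phasor to rectangular form:
  V1 = 48·(cos(30.0°) + j·sin(30.0°)) = 41.57 + j24 V
  V2 = 91.6·(cos(20.8°) + j·sin(20.8°)) = 85.63 + j32.53 V
  V3 = 31.7·(cos(-90.0°) + j·sin(-90.0°)) = 0 - j31.7 V
  V4 = 12·(cos(-53.3°) + j·sin(-53.3°)) = 7.172 - j9.621 V
Step 2 — Sum components: V_total = 134.4 + j15.21 V.
Step 3 — Convert to polar: |V_total| = 135.2 V, ∠V_total = 6.5°.

V_total = 135.2∠6.5° V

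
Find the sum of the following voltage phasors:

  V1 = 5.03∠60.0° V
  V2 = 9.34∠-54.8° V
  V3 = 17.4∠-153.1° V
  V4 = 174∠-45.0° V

Step 1 — Convert each phasor to rectangular form:
  V1 = 5.03·(cos(60.0°) + j·sin(60.0°)) = 2.515 + j4.356 V
  V2 = 9.34·(cos(-54.8°) + j·sin(-54.8°)) = 5.384 - j7.632 V
  V3 = 17.4·(cos(-153.1°) + j·sin(-153.1°)) = -15.52 - j7.872 V
  V4 = 174·(cos(-45.0°) + j·sin(-45.0°)) = 123 - j123 V
Step 2 — Sum components: V_total = 115.4 - j134.2 V.
Step 3 — Convert to polar: |V_total| = 177 V, ∠V_total = -49.3°.

V_total = 177∠-49.3° V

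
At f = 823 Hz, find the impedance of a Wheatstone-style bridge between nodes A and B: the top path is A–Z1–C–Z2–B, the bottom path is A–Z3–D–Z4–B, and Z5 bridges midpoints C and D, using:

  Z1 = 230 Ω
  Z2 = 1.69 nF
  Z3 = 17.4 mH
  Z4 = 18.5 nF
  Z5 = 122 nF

Step 1 — Angular frequency: ω = 2π·f = 2π·823 = 5171 rad/s.
Step 2 — Component impedances:
  Z1: Z = R = 230 Ω
  Z2: Z = 1/(jωC) = -j/(ω·C) = 0 - j1.144e+05 Ω
  Z3: Z = jωL = j·5171·0.0174 = 0 + j89.98 Ω
  Z4: Z = 1/(jωC) = -j/(ω·C) = 0 - j1.045e+04 Ω
  Z5: Z = 1/(jωC) = -j/(ω·C) = 0 - j1585 Ω
Step 3 — Bridge requires nodal analysis (the Z5 bridge couples midpoints C and D, so the two paths cannot be reduced to a simple series/parallel combination). Setting node B to ground and injecting 1 A at node A, the 3-node admittance system at A, C, D solves to V_A = Z_AB = 0.1738 - j9498 Ω = 9498∠-90.0° Ω.

Z = 0.1738 - j9498 Ω = 9498∠-90.0° Ω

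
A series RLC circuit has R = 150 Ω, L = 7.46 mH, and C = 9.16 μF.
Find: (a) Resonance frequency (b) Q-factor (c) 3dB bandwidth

Step 1 — Resonance: ω₀ = 1/√(LC) = 1/√(0.00746·9.16e-06) = 3825 rad/s.
Step 2 — f₀ = ω₀/(2π) = 608.8 Hz.
Step 3 — Series Q: Q = ω₀L/R = 3825·0.00746/150 = 0.1903.
Step 4 — Bandwidth: Δω = ω₀/Q = 2.011e+04 rad/s; BW = Δω/(2π) = 3200 Hz.

(a) f₀ = 608.8 Hz  (b) Q = 0.1903  (c) BW = 3200 Hz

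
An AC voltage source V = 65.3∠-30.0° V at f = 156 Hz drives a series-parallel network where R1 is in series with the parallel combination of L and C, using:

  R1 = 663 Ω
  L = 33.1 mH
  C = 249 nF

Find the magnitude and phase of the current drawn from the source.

Step 1 — Angular frequency: ω = 2π·f = 2π·156 = 980.2 rad/s.
Step 2 — Component impedances:
  R1: Z = R = 663 Ω
  L: Z = jωL = j·980.2·0.0331 = 0 + j32.44 Ω
  C: Z = 1/(jωC) = -j/(ω·C) = 0 - j4097 Ω
Step 3 — Parallel branch: L || C = 1/(1/L + 1/C) = 0 + j32.7 Ω.
Step 4 — Series with R1: Z_total = R1 + (L || C) = 663 + j32.7 Ω = 663.8∠2.8° Ω.
Step 5 — Source phasor: V = 65.3∠-30.0° V = 56.55 - j32.65 V.
Step 6 — Ohm's law: I = V / Z_total = (56.55 - j32.65) / (663 + j32.7) = 0.08267 - j0.05332 A.
Step 7 — Convert to polar: |I| = 0.09837 A, ∠I = -32.8°.

I = 0.09837∠-32.8° A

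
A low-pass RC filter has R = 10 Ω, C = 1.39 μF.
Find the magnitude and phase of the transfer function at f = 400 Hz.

Step 1 — Angular frequency: ω = 2π·400 = 2513 rad/s.
Step 2 — Transfer function: H(jω) = 1/(1 + jωRC).
Step 3 — Denominator: 1 + jωRC = 1 + j·2513·10·1.39e-06 = 1 + j0.03493.
Step 4 — H = 0.9988 - j0.03489.
Step 5 — Magnitude: |H| = 0.9994 (-0.0 dB); phase: φ = -2.0°.

|H| = 0.9994 (-0.0 dB), φ = -2.0°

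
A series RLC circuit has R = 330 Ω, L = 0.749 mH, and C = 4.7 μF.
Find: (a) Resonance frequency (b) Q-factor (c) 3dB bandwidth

Step 1 — Resonance condition Im(Z)=0 gives ω₀ = 1/√(LC).
Step 2 — ω₀ = 1/√(0.000749·4.7e-06) = 1.685e+04 rad/s.
Step 3 — f₀ = ω₀/(2π) = 2682 Hz.
Step 4 — Series Q: Q = ω₀L/R = 1.685e+04·0.000749/330 = 0.03825.
Step 5 — 3dB bandwidth: Δω = ω₀/Q = 4.406e+05 rad/s; BW = Δω/(2π) = 7.012e+04 Hz.

(a) f₀ = 2682 Hz  (b) Q = 0.03825  (c) BW = 7.012e+04 Hz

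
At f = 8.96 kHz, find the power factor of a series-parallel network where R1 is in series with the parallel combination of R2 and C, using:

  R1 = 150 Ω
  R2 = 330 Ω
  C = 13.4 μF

Step 1 — Angular frequency: ω = 2π·f = 2π·8960 = 5.63e+04 rad/s.
Step 2 — Component impedances:
  R1: Z = R = 150 Ω
  R2: Z = R = 330 Ω
  C: Z = 1/(jωC) = -j/(ω·C) = 0 - j1.326 Ω
Step 3 — Parallel branch: R2 || C = 1/(1/R2 + 1/C) = 0.005325 - j1.326 Ω.
Step 4 — Series with R1: Z_total = R1 + (R2 || C) = 150 - j1.326 Ω = 150∠-0.5° Ω.
Step 5 — Power factor: PF = cos(φ) = Re(Z)/|Z| = 150/150 = 1.
Step 6 — Type: Im(Z) = -1.326 ⇒ leading (phase φ = -0.5°).

PF = 1 (leading, φ = -0.5°)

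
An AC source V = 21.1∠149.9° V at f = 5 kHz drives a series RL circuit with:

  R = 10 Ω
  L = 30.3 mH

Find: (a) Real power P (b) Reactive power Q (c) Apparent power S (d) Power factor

Step 1 — Angular frequency: ω = 2π·f = 2π·5000 = 3.142e+04 rad/s.
Step 2 — Component impedances:
  R: Z = R = 10 Ω
  L: Z = jωL = j·3.142e+04·0.0303 = 0 + j951.9 Ω
Step 3 — Series combination: Z_total = R + L = 10 + j951.9 Ω = 952∠89.4° Ω.
Step 4 — Source phasor: V = 21.1∠149.9° V = -18.25 + j10.58 V.
Step 5 — Current: I = V / Z = 0.01091 + j0.01929 A = 0.02216∠60.5° A.
Step 6 — Complex power: S = V·I* = 0.004913 + j0.4677 VA.
Step 7 — Real power: P = Re(S) = 0.004913 W.
Step 8 — Reactive power: Q = Im(S) = 0.4677 VAR.
Step 9 — Apparent power: |S| = 0.4677 VA.
Step 10 — Power factor: PF = P/|S| = 0.0105 (lagging).

(a) P = 0.004913 W  (b) Q = 0.4677 VAR  (c) S = 0.4677 VA  (d) PF = 0.0105 (lagging)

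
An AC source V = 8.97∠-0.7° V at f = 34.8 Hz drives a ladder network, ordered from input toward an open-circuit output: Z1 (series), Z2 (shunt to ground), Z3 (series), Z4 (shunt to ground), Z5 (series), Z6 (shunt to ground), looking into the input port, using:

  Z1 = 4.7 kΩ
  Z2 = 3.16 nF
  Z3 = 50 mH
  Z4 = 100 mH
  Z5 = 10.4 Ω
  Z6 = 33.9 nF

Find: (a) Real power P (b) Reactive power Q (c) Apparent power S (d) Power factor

Step 1 — Angular frequency: ω = 2π·f = 2π·34.8 = 218.7 rad/s.
Step 2 — Component impedances:
  Z1: Z = R = 4700 Ω
  Z2: Z = 1/(jωC) = -j/(ω·C) = 0 - j1.447e+06 Ω
  Z3: Z = jωL = j·218.7·0.05 = 0 + j10.93 Ω
  Z4: Z = jωL = j·218.7·0.1 = 0 + j21.87 Ω
  Z5: Z = R = 10.4 Ω
  Z6: Z = 1/(jωC) = -j/(ω·C) = 0 - j1.349e+05 Ω
Step 3 — Ladder network (open output): work backward from the far end, alternating series and parallel combinations. Z_in = 4700 + j32.8 Ω = 4700∠0.4° Ω.
Step 4 — Source phasor: V = 8.97∠-0.7° V = 8.969 - j0.1096 V.
Step 5 — Current: I = V / Z = 0.001908 - j3.663e-05 A = 0.001908∠-1.1° A.
Step 6 — Complex power: S = V·I* = 0.01712 + j0.0001195 VA.
Step 7 — Real power: P = Re(S) = 0.01712 W.
Step 8 — Reactive power: Q = Im(S) = 0.0001195 VAR.
Step 9 — Apparent power: |S| = 0.01712 VA.
Step 10 — Power factor: PF = P/|S| = 1 (lagging).

(a) P = 0.01712 W  (b) Q = 0.0001195 VAR  (c) S = 0.01712 VA  (d) PF = 1 (lagging)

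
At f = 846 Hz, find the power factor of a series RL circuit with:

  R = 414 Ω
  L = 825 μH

Step 1 — Angular frequency: ω = 2π·f = 2π·846 = 5316 rad/s.
Step 2 — Component impedances:
  R: Z = R = 414 Ω
  L: Z = jωL = j·5316·0.000825 = 0 + j4.385 Ω
Step 3 — Series combination: Z_total = R + L = 414 + j4.385 Ω = 414∠0.6° Ω.
Step 4 — Power factor: PF = cos(φ) = Re(Z)/|Z| = 414/414.023 = 0.9999.
Step 5 — Type: Im(Z) = 4.385 ⇒ lagging (phase φ = 0.6°).

PF = 0.9999 (lagging, φ = 0.6°)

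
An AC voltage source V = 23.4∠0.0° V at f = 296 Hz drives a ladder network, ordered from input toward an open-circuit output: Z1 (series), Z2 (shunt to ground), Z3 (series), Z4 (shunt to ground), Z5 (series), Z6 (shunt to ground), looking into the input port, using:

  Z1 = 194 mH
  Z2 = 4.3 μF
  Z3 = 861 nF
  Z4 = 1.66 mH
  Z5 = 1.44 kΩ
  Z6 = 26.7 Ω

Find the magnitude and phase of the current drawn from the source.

Step 1 — Angular frequency: ω = 2π·f = 2π·296 = 1860 rad/s.
Step 2 — Component impedances:
  Z1: Z = jωL = j·1860·0.194 = 0 + j360.8 Ω
  Z2: Z = 1/(jωC) = -j/(ω·C) = 0 - j125 Ω
  Z3: Z = 1/(jωC) = -j/(ω·C) = 0 - j624.5 Ω
  Z4: Z = jωL = j·1860·0.00166 = 0 + j3.087 Ω
  Z5: Z = R = 1440 Ω
  Z6: Z = R = 26.7 Ω
Step 3 — Ladder network (open output): work backward from the far end, alternating series and parallel combinations. Z_in = 0.0001824 + j256.7 Ω = 256.7∠90.0° Ω.
Step 4 — Source phasor: V = 23.4∠0.0° V = 23.4 V.
Step 5 — Ohm's law: I = V / Z_total = (23.4) / (0.0001824 + j256.7) = 6.475e-08 - j0.09115 A.
Step 6 — Convert to polar: |I| = 0.09115 A, ∠I = -90.0°.

I = 0.09115∠-90.0° A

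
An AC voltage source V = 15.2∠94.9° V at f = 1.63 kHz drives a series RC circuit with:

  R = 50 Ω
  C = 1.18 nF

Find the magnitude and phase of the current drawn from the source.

Step 1 — Angular frequency: ω = 2π·f = 2π·1630 = 1.024e+04 rad/s.
Step 2 — Component impedances:
  R: Z = R = 50 Ω
  C: Z = 1/(jωC) = -j/(ω·C) = 0 - j8.275e+04 Ω
Step 3 — Series combination: Z_total = R + C = 50 - j8.275e+04 Ω = 8.275e+04∠-90.0° Ω.
Step 4 — Source phasor: V = 15.2∠94.9° V = -1.298 + j15.14 V.
Step 5 — Ohm's law: I = V / Z_total = (-1.298 + j15.14) / (50 - j8.275e+04) = -0.000183 - j1.558e-05 A.
Step 6 — Convert to polar: |I| = 0.0001837 A, ∠I = -175.1°.

I = 0.0001837∠-175.1° A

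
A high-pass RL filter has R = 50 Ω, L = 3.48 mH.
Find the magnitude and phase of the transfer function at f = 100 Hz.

Step 1 — Angular frequency: ω = 2π·100 = 628.3 rad/s.
Step 2 — Transfer function: H(jω) = jωL/(R + jωL).
Step 3 — Numerator jωL = j·2.187; denominator R + jωL = 50 + j2.187.
Step 4 — H = 0.001909 + j0.04365.
Step 5 — Magnitude: |H| = 0.04369 (-27.2 dB); phase: φ = 87.5°.

|H| = 0.04369 (-27.2 dB), φ = 87.5°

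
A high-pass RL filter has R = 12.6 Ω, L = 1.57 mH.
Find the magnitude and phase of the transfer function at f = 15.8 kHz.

Step 1 — Angular frequency: ω = 2π·1.58e+04 = 9.927e+04 rad/s.
Step 2 — Transfer function: H(jω) = jωL/(R + jωL).
Step 3 — Numerator jωL = j·155.9; denominator R + jωL = 12.6 + j155.9.
Step 4 — H = 0.9935 + j0.08032.
Step 5 — Magnitude: |H| = 0.9967 (-0.0 dB); phase: φ = 4.6°.

|H| = 0.9967 (-0.0 dB), φ = 4.6°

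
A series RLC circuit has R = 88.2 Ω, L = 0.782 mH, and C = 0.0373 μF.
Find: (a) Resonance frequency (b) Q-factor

Step 1 — Resonance condition Im(Z)=0 gives ω₀ = 1/√(LC).
Step 2 — ω₀ = 1/√(0.000782·3.73e-08) = 1.852e+05 rad/s.
Step 3 — f₀ = ω₀/(2π) = 2.947e+04 Hz.
Step 4 — Series Q: Q = ω₀L/R = 1.852e+05·0.000782/88.2 = 1.642.

(a) f₀ = 2.947e+04 Hz  (b) Q = 1.642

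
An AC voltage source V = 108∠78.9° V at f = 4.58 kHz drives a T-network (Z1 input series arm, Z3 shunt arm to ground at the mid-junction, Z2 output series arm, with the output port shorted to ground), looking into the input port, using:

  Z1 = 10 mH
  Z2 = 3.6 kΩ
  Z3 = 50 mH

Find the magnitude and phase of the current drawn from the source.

Step 1 — Angular frequency: ω = 2π·f = 2π·4580 = 2.878e+04 rad/s.
Step 2 — Component impedances:
  Z1: Z = jωL = j·2.878e+04·0.01 = 0 + j287.8 Ω
  Z2: Z = R = 3600 Ω
  Z3: Z = jωL = j·2.878e+04·0.05 = 0 + j1439 Ω
Step 3 — With the output port shorted to ground, the output series arm Z2 runs from the junction to ground; the shunt arm Z3 also runs from the junction to ground. They appear in parallel: Z3 || Z2 = 495.9 + j1241 Ω.
Step 4 — Series with input arm Z1: Z_in = Z1 + (Z3 || Z2) = 495.9 + j1528 Ω = 1607∠72.0° Ω.
Step 5 — Source phasor: V = 108∠78.9° V = 20.79 + j106 V.
Step 6 — Ohm's law: I = V / Z_total = (20.79 + j106) / (495.9 + j1528) = 0.06673 + j0.008045 A.
Step 7 — Convert to polar: |I| = 0.06721 A, ∠I = 6.9°.

I = 0.06721∠6.9° A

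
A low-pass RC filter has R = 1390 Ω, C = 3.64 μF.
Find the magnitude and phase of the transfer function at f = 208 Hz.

Step 1 — Angular frequency: ω = 2π·208 = 1307 rad/s.
Step 2 — Transfer function: H(jω) = 1/(1 + jωRC).
Step 3 — Denominator: 1 + jωRC = 1 + j·1307·1390·3.64e-06 = 1 + j6.612.
Step 4 — H = 0.02236 - j0.1478.
Step 5 — Magnitude: |H| = 0.1495 (-16.5 dB); phase: φ = -81.4°.

|H| = 0.1495 (-16.5 dB), φ = -81.4°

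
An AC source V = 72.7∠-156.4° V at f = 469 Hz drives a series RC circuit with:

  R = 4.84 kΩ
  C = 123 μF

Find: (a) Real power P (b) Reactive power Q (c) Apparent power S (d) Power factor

Step 1 — Angular frequency: ω = 2π·f = 2π·469 = 2947 rad/s.
Step 2 — Component impedances:
  R: Z = R = 4840 Ω
  C: Z = 1/(jωC) = -j/(ω·C) = 0 - j2.759 Ω
Step 3 — Series combination: Z_total = R + C = 4840 - j2.759 Ω = 4840∠-0.0° Ω.
Step 4 — Source phasor: V = 72.7∠-156.4° V = -66.62 - j29.11 V.
Step 5 — Current: I = V / Z = -0.01376 - j0.006021 A = 0.01502∠-156.4° A.
Step 6 — Complex power: S = V·I* = 1.092 - j0.0006225 VA.
Step 7 — Real power: P = Re(S) = 1.092 W.
Step 8 — Reactive power: Q = Im(S) = -0.0006225 VAR.
Step 9 — Apparent power: |S| = 1.092 VA.
Step 10 — Power factor: PF = P/|S| = 1 (leading).

(a) P = 1.092 W  (b) Q = -0.0006225 VAR  (c) S = 1.092 VA  (d) PF = 1 (leading)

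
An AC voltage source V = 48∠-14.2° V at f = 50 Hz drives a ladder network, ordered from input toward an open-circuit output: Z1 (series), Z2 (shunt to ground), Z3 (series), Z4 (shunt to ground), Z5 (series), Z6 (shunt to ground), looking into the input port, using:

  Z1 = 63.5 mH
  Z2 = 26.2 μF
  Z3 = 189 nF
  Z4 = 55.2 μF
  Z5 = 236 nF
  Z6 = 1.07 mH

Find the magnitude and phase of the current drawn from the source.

Step 1 — Angular frequency: ω = 2π·f = 2π·50 = 314.2 rad/s.
Step 2 — Component impedances:
  Z1: Z = jωL = j·314.2·0.0635 = 0 + j19.95 Ω
  Z2: Z = 1/(jωC) = -j/(ω·C) = 0 - j121.5 Ω
  Z3: Z = 1/(jωC) = -j/(ω·C) = 0 - j1.684e+04 Ω
  Z4: Z = 1/(jωC) = -j/(ω·C) = 0 - j57.66 Ω
  Z5: Z = 1/(jωC) = -j/(ω·C) = 0 - j1.349e+04 Ω
  Z6: Z = jωL = j·314.2·0.00107 = 0 + j0.3362 Ω
Step 3 — Ladder network (open output): work backward from the far end, alternating series and parallel combinations. Z_in = 0 - j100.7 Ω = 100.7∠-90.0° Ω.
Step 4 — Source phasor: V = 48∠-14.2° V = 46.53 - j11.77 V.
Step 5 — Ohm's law: I = V / Z_total = (46.53 - j11.77) / (0 - j100.7) = 0.117 + j0.4622 A.
Step 6 — Convert to polar: |I| = 0.4768 A, ∠I = 75.8°.

I = 0.4768∠75.8° A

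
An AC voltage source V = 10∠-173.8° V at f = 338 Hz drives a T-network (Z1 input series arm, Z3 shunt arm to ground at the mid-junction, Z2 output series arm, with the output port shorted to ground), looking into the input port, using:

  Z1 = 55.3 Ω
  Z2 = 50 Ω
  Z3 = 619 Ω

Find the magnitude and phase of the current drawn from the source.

Step 1 — Angular frequency: ω = 2π·f = 2π·338 = 2124 rad/s.
Step 2 — Component impedances:
  Z1: Z = R = 55.3 Ω
  Z2: Z = R = 50 Ω
  Z3: Z = R = 619 Ω
Step 3 — With the output port shorted to ground, the output series arm Z2 runs from the junction to ground; the shunt arm Z3 also runs from the junction to ground. They appear in parallel: Z3 || Z2 = 46.26 Ω.
Step 4 — Series with input arm Z1: Z_in = Z1 + (Z3 || Z2) = 101.6 Ω = 101.6∠0.0° Ω.
Step 5 — Source phasor: V = 10∠-173.8° V = -9.942 - j1.08 V.
Step 6 — Ohm's law: I = V / Z_total = (-9.942 - j1.08) / (101.6) = -0.09789 - j0.01063 A.
Step 7 — Convert to polar: |I| = 0.09846 A, ∠I = -173.8°.

I = 0.09846∠-173.8° A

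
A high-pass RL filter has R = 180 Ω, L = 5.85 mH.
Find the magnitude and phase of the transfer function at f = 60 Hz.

Step 1 — Angular frequency: ω = 2π·60 = 377 rad/s.
Step 2 — Transfer function: H(jω) = jωL/(R + jωL).
Step 3 — Numerator jωL = j·2.205; denominator R + jωL = 180 + j2.205.
Step 4 — H = 0.0001501 + j0.01225.
Step 5 — Magnitude: |H| = 0.01225 (-38.2 dB); phase: φ = 89.3°.

|H| = 0.01225 (-38.2 dB), φ = 89.3°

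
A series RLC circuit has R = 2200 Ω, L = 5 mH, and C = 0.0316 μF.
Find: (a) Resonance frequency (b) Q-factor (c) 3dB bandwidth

Step 1 — Resonance: ω₀ = 1/√(LC) = 1/√(0.005·3.16e-08) = 7.956e+04 rad/s.
Step 2 — f₀ = ω₀/(2π) = 1.266e+04 Hz.
Step 3 — Series Q: Q = ω₀L/R = 7.956e+04·0.005/2200 = 0.1808.
Step 4 — Bandwidth: Δω = ω₀/Q = 4.4e+05 rad/s; BW = Δω/(2π) = 7.003e+04 Hz.

(a) f₀ = 1.266e+04 Hz  (b) Q = 0.1808  (c) BW = 7.003e+04 Hz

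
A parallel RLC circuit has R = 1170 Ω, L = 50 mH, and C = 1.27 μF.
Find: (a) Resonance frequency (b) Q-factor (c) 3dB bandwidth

Step 1 — Resonance: ω₀ = 1/√(LC) = 1/√(0.05·1.27e-06) = 3968 rad/s.
Step 2 — f₀ = ω₀/(2π) = 631.6 Hz.
Step 3 — Parallel Q: Q = R/(ω₀L) = 1170/(3968·0.05) = 5.897.
Step 4 — Bandwidth: Δω = ω₀/Q = 673 rad/s; BW = Δω/(2π) = 107.1 Hz.

(a) f₀ = 631.6 Hz  (b) Q = 5.897  (c) BW = 107.1 Hz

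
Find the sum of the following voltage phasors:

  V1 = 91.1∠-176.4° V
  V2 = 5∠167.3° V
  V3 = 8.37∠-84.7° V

Step 1 — Convert each phasor to rectangular form:
  V1 = 91.1·(cos(-176.4°) + j·sin(-176.4°)) = -90.92 - j5.72 V
  V2 = 5·(cos(167.3°) + j·sin(167.3°)) = -4.878 + j1.099 V
  V3 = 8.37·(cos(-84.7°) + j·sin(-84.7°)) = 0.7731 - j8.334 V
Step 2 — Sum components: V_total = -95.02 - j12.96 V.
Step 3 — Convert to polar: |V_total| = 95.9 V, ∠V_total = -172.2°.

V_total = 95.9∠-172.2° V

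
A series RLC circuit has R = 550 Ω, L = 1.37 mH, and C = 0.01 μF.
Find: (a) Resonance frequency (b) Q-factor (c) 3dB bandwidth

Step 1 — Resonance condition Im(Z)=0 gives ω₀ = 1/√(LC).
Step 2 — ω₀ = 1/√(0.00137·1e-08) = 2.702e+05 rad/s.
Step 3 — f₀ = ω₀/(2π) = 4.3e+04 Hz.
Step 4 — Series Q: Q = ω₀L/R = 2.702e+05·0.00137/550 = 0.673.
Step 5 — 3dB bandwidth: Δω = ω₀/Q = 4.015e+05 rad/s; BW = Δω/(2π) = 6.389e+04 Hz.

(a) f₀ = 4.3e+04 Hz  (b) Q = 0.673  (c) BW = 6.389e+04 Hz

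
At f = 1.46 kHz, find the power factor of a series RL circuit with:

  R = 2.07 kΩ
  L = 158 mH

Step 1 — Angular frequency: ω = 2π·f = 2π·1460 = 9173 rad/s.
Step 2 — Component impedances:
  R: Z = R = 2070 Ω
  L: Z = jωL = j·9173·0.158 = 0 + j1449 Ω
Step 3 — Series combination: Z_total = R + L = 2070 + j1449 Ω = 2527∠35.0° Ω.
Step 4 — Power factor: PF = cos(φ) = Re(Z)/|Z| = 2070/2527 = 0.8192.
Step 5 — Type: Im(Z) = 1449 ⇒ lagging (phase φ = 35.0°).

PF = 0.8192 (lagging, φ = 35.0°)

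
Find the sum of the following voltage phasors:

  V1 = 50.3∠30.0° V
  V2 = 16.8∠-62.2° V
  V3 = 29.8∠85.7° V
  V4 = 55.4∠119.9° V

Step 1 — Convert each phasor to rectangular form:
  V1 = 50.3·(cos(30.0°) + j·sin(30.0°)) = 43.56 + j25.15 V
  V2 = 16.8·(cos(-62.2°) + j·sin(-62.2°)) = 7.835 - j14.86 V
  V3 = 29.8·(cos(85.7°) + j·sin(85.7°)) = 2.234 + j29.72 V
  V4 = 55.4·(cos(119.9°) + j·sin(119.9°)) = -27.62 + j48.03 V
Step 2 — Sum components: V_total = 26.01 + j88.03 V.
Step 3 — Convert to polar: |V_total| = 91.79 V, ∠V_total = 73.5°.

V_total = 91.79∠73.5° V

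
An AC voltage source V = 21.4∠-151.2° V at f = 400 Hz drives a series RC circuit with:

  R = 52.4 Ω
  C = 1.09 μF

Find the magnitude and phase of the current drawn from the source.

Step 1 — Angular frequency: ω = 2π·f = 2π·400 = 2513 rad/s.
Step 2 — Component impedances:
  R: Z = R = 52.4 Ω
  C: Z = 1/(jωC) = -j/(ω·C) = 0 - j365 Ω
Step 3 — Series combination: Z_total = R + C = 52.4 - j365 Ω = 368.8∠-81.8° Ω.
Step 4 — Source phasor: V = 21.4∠-151.2° V = -18.75 - j10.31 V.
Step 5 — Ohm's law: I = V / Z_total = (-18.75 - j10.31) / (52.4 - j365) = 0.02045 - j0.05431 A.
Step 6 — Convert to polar: |I| = 0.05803 A, ∠I = -69.4°.

I = 0.05803∠-69.4° A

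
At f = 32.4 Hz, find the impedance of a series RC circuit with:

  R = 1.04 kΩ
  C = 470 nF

Step 1 — Angular frequency: ω = 2π·f = 2π·32.4 = 203.6 rad/s.
Step 2 — Component impedances:
  R: Z = R = 1040 Ω
  C: Z = 1/(jωC) = -j/(ω·C) = 0 - j1.045e+04 Ω
Step 3 — Series combination: Z_total = R + C = 1040 - j1.045e+04 Ω = 1.05e+04∠-84.3° Ω.

Z = 1040 - j1.045e+04 Ω = 1.05e+04∠-84.3° Ω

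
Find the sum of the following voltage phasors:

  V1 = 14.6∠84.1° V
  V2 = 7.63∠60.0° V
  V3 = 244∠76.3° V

Step 1 — Convert each phasor to rectangular form:
  V1 = 14.6·(cos(84.1°) + j·sin(84.1°)) = 1.501 + j14.52 V
  V2 = 7.63·(cos(60.0°) + j·sin(60.0°)) = 3.815 + j6.608 V
  V3 = 244·(cos(76.3°) + j·sin(76.3°)) = 57.79 + j237.1 V
Step 2 — Sum components: V_total = 63.1 + j258.2 V.
Step 3 — Convert to polar: |V_total| = 265.8 V, ∠V_total = 76.3°.

V_total = 265.8∠76.3° V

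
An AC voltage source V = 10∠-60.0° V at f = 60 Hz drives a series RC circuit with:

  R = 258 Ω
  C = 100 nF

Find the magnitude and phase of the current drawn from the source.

Step 1 — Angular frequency: ω = 2π·f = 2π·60 = 377 rad/s.
Step 2 — Component impedances:
  R: Z = R = 258 Ω
  C: Z = 1/(jωC) = -j/(ω·C) = 0 - j2.653e+04 Ω
Step 3 — Series combination: Z_total = R + C = 258 - j2.653e+04 Ω = 2.653e+04∠-89.4° Ω.
Step 4 — Source phasor: V = 10∠-60.0° V = 5 - j8.66 V.
Step 5 — Ohm's law: I = V / Z_total = (5 - j8.66) / (258 - j2.653e+04) = 0.0003283 + j0.0001853 A.
Step 6 — Convert to polar: |I| = 0.000377 A, ∠I = 29.4°.

I = 0.000377∠29.4° A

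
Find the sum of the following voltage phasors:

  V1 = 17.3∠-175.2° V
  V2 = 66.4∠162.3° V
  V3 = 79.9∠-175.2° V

Step 1 — Convert each phasor to rectangular form:
  V1 = 17.3·(cos(-175.2°) + j·sin(-175.2°)) = -17.24 - j1.448 V
  V2 = 66.4·(cos(162.3°) + j·sin(162.3°)) = -63.26 + j20.19 V
  V3 = 79.9·(cos(-175.2°) + j·sin(-175.2°)) = -79.62 - j6.686 V
Step 2 — Sum components: V_total = -160.1 + j12.05 V.
Step 3 — Convert to polar: |V_total| = 160.6 V, ∠V_total = 175.7°.

V_total = 160.6∠175.7° V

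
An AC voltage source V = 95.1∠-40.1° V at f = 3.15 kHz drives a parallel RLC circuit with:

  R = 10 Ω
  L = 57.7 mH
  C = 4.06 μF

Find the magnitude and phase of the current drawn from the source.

Step 1 — Angular frequency: ω = 2π·f = 2π·3150 = 1.979e+04 rad/s.
Step 2 — Component impedances:
  R: Z = R = 10 Ω
  L: Z = jωL = j·1.979e+04·0.0577 = 0 + j1142 Ω
  C: Z = 1/(jωC) = -j/(ω·C) = 0 - j12.44 Ω
Step 3 — Parallel combination: 1/Z_total = 1/R + 1/L + 1/C; Z_total = 6.129 - j4.871 Ω = 7.829∠-38.5° Ω.
Step 4 — Source phasor: V = 95.1∠-40.1° V = 72.74 - j61.26 V.
Step 5 — Ohm's law: I = V / Z_total = (72.74 - j61.26) / (6.129 - j4.871) = 12.14 - j0.3439 A.
Step 6 — Convert to polar: |I| = 12.15 A, ∠I = -1.6°.

I = 12.15∠-1.6° A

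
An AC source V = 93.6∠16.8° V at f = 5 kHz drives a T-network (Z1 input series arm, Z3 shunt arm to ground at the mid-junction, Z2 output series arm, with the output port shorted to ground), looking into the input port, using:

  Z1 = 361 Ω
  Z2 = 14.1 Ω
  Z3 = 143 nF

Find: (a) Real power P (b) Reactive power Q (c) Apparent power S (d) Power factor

Step 1 — Angular frequency: ω = 2π·f = 2π·5000 = 3.142e+04 rad/s.
Step 2 — Component impedances:
  Z1: Z = R = 361 Ω
  Z2: Z = R = 14.1 Ω
  Z3: Z = 1/(jωC) = -j/(ω·C) = 0 - j222.6 Ω
Step 3 — With the output port shorted to ground, the output series arm Z2 runs from the junction to ground; the shunt arm Z3 also runs from the junction to ground. They appear in parallel: Z3 || Z2 = 14.04 - j0.8896 Ω.
Step 4 — Series with input arm Z1: Z_in = Z1 + (Z3 || Z2) = 375 - j0.8896 Ω = 375∠-0.1° Ω.
Step 5 — Source phasor: V = 93.6∠16.8° V = 89.61 + j27.05 V.
Step 6 — Current: I = V / Z = 0.2387 + j0.0727 A = 0.2496∠16.9° A.
Step 7 — Complex power: S = V·I* = 23.36 - j0.05541 VA.
Step 8 — Real power: P = Re(S) = 23.36 W.
Step 9 — Reactive power: Q = Im(S) = -0.05541 VAR.
Step 10 — Apparent power: |S| = 23.36 VA.
Step 11 — Power factor: PF = P/|S| = 1 (leading).

(a) P = 23.36 W  (b) Q = -0.05541 VAR  (c) S = 23.36 VA  (d) PF = 1 (leading)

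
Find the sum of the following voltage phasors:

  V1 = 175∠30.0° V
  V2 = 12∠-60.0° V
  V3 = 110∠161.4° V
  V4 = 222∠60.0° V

Step 1 — Convert each phasor to rectangular form:
  V1 = 175·(cos(30.0°) + j·sin(30.0°)) = 151.6 + j87.5 V
  V2 = 12·(cos(-60.0°) + j·sin(-60.0°)) = 6 - j10.39 V
  V3 = 110·(cos(161.4°) + j·sin(161.4°)) = -104.3 + j35.09 V
  V4 = 222·(cos(60.0°) + j·sin(60.0°)) = 111 + j192.3 V
Step 2 — Sum components: V_total = 164.3 + j304.5 V.
Step 3 — Convert to polar: |V_total| = 346 V, ∠V_total = 61.6°.

V_total = 346∠61.6° V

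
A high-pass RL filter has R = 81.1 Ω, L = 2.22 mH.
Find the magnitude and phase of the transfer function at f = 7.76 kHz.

Step 1 — Angular frequency: ω = 2π·7760 = 4.876e+04 rad/s.
Step 2 — Transfer function: H(jω) = jωL/(R + jωL).
Step 3 — Numerator jωL = j·108.2; denominator R + jωL = 81.1 + j108.2.
Step 4 — H = 0.6405 + j0.4799.
Step 5 — Magnitude: |H| = 0.8003 (-1.9 dB); phase: φ = 36.8°.

|H| = 0.8003 (-1.9 dB), φ = 36.8°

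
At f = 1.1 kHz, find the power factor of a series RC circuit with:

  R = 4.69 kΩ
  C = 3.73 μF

Step 1 — Angular frequency: ω = 2π·f = 2π·1100 = 6912 rad/s.
Step 2 — Component impedances:
  R: Z = R = 4690 Ω
  C: Z = 1/(jωC) = -j/(ω·C) = 0 - j38.79 Ω
Step 3 — Series combination: Z_total = R + C = 4690 - j38.79 Ω = 4690∠-0.5° Ω.
Step 4 — Power factor: PF = cos(φ) = Re(Z)/|Z| = 4690/4690 = 1.
Step 5 — Type: Im(Z) = -38.79 ⇒ leading (phase φ = -0.5°).

PF = 1 (leading, φ = -0.5°)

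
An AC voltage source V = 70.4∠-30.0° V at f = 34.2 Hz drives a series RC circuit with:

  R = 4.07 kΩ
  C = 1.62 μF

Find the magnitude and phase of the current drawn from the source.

Step 1 — Angular frequency: ω = 2π·f = 2π·34.2 = 214.9 rad/s.
Step 2 — Component impedances:
  R: Z = R = 4070 Ω
  C: Z = 1/(jωC) = -j/(ω·C) = 0 - j2873 Ω
Step 3 — Series combination: Z_total = R + C = 4070 - j2873 Ω = 4982∠-35.2° Ω.
Step 4 — Source phasor: V = 70.4∠-30.0° V = 60.97 - j35.2 V.
Step 5 — Ohm's law: I = V / Z_total = (60.97 - j35.2) / (4070 - j2873) = 0.01407 + j0.001284 A.
Step 6 — Convert to polar: |I| = 0.01413 A, ∠I = 5.2°.

I = 0.01413∠5.2° A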